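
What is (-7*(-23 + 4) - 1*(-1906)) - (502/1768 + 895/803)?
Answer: 1446395495/709852 ≈ 2037.6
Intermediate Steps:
(-7*(-23 + 4) - 1*(-1906)) - (502/1768 + 895/803) = (-7*(-19) + 1906) - (502*(1/1768) + 895*(1/803)) = (133 + 1906) - (251/884 + 895/803) = 2039 - 1*992733/709852 = 2039 - 992733/709852 = 1446395495/709852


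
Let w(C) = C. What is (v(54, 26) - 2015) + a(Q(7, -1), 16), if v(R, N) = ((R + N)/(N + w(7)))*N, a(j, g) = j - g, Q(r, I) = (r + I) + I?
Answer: -64778/33 ≈ -1963.0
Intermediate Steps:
Q(r, I) = r + 2*I (Q(r, I) = (I + r) + I = r + 2*I)
v(R, N) = N*(N + R)/(7 + N) (v(R, N) = ((R + N)/(N + 7))*N = ((N + R)/(7 + N))*N = N*(N + R)/(7 + N))
(v(54, 26) - 2015) + a(Q(7, -1), 16) = (26*(26 + 54)/(7 + 26) - 2015) + ((7 + 2*(-1)) - 1*16) = (26*80/33 - 2015) + ((7 - 2) - 16) = (26*(1/33)*80 - 2015) + (5 - 16) = (2080/33 - 2015) - 11 = -64415/33 - 11 = -64778/33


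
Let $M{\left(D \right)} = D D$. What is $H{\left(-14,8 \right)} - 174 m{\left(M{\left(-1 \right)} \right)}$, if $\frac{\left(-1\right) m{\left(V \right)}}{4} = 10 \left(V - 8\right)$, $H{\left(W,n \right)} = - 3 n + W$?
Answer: $-48758$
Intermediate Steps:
$H{\left(W,n \right)} = W - 3 n$
$M{\left(D \right)} = D^{2}$
$m{\left(V \right)} = 320 - 40 V$ ($m{\left(V \right)} = - 4 \cdot 10 \left(V - 8\right) = - 4 \cdot 10 \left(-8 + V\right) = - 4 \left(-80 + 10 V\right) = 320 - 40 V$)
$H{\left(-14,8 \right)} - 174 m{\left(M{\left(-1 \right)} \right)} = \left(-14 - 24\right) - 174 \left(320 - 40 \left(-1\right)^{2}\right) = \left(-14 - 24\right) - 174 \left(320 - 40\right) = -38 - 174 \left(320 - 40\right) = -38 - 48720 = -48758$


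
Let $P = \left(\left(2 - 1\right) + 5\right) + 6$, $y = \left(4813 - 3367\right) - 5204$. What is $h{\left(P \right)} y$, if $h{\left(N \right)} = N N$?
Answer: $-541152$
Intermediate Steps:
$y = -3758$ ($y = 1446 - 5204 = -3758$)
$P = 12$ ($P = \left(1 + 5\right) + 6 = 6 + 6 = 12$)
$h{\left(N \right)} = N^{2}$
$h{\left(P \right)} y = 12^{2} \left(-3758\right) = 144 \left(-3758\right) = -541152$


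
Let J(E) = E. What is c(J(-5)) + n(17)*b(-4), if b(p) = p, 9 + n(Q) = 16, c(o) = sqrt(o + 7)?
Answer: -28 + sqrt(2) ≈ -26.586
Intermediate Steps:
c(o) = sqrt(7 + o)
n(Q) = 7 (n(Q) = -9 + 16 = 7)
c(J(-5)) + n(17)*b(-4) = sqrt(7 - 5) + 7*(-4) = sqrt(2) - 28 = -28 + sqrt(2)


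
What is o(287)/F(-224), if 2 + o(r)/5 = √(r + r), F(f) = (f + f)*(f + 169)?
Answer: -1/2464 + √574/4928 ≈ 0.0044558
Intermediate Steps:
F(f) = 2*f*(169 + f) (F(f) = (2*f)*(169 + f) = 2*f*(169 + f))
o(r) = -10 + 5*√2*√r (o(r) = -10 + 5*√(r + r) = -10 + 5*√(2*r) = -10 + 5*(√2*√r) = -10 + 5*√2*√r)
o(287)/F(-224) = (-10 + 5*√2*√287)/((2*(-224)*(169 - 224))) = (-10 + 5*√574)/((2*(-224)*(-55))) = (-10 + 5*√574)/24640 = (-10 + 5*√574)*(1/24640) = -1/2464 + √574/4928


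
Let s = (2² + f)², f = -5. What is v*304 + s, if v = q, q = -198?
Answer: -60191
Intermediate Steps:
v = -198
s = 1 (s = (2² - 5)² = (4 - 5)² = (-1)² = 1)
v*304 + s = -198*304 + 1 = -60192 + 1 = -60191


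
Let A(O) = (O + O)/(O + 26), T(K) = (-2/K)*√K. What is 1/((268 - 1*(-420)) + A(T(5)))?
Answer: 58067/39949958 + 13*√5/199749790 ≈ 0.0014536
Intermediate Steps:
T(K) = -2/√K
A(O) = 2*O/(26 + O) (A(O) = (2*O)/(26 + O) = 2*O/(26 + O))
1/((268 - 1*(-420)) + A(T(5))) = 1/((268 - 1*(-420)) + 2*(-2*√5/5)/(26 - 2*√5/5)) = 1/((268 + 420) + 2*(-2*√5/5)/(26 - 2*√5/5)) = 1/(688 + 2*(-2*√5/5)/(26 - 2*√5/5)) = 1/(688 - 4*√5/(5*(26 - 2*√5/5)))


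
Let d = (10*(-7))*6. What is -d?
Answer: 420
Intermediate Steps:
d = -420 (d = -70*6 = -420)
-d = -1*(-420) = 420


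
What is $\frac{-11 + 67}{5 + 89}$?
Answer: $\frac{28}{47} \approx 0.59575$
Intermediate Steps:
$\frac{-11 + 67}{5 + 89} = \frac{1}{94} \cdot 56 = \frac{28}{47}$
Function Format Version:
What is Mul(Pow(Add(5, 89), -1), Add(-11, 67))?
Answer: Rational(28, 47) ≈ 0.59575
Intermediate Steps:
Mul(Pow(Add(5, 89), -1), Add(-11, 67)) = Mul(Pow(94, -1), 56) = Mul(Rational(1, 94), 56) = Rational(28, 47)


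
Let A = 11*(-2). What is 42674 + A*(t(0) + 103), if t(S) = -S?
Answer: 40408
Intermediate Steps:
A = -22
42674 + A*(t(0) + 103) = 42674 - 22*(-1*0 + 103) = 42674 - 22*(0 + 103) = 42674 - 22*103 = 42674 - 2266 = 40408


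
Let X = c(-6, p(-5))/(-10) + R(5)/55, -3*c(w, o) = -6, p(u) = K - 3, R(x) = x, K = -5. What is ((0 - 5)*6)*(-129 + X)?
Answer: 42606/11 ≈ 3873.3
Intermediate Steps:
p(u) = -8 (p(u) = -5 - 3 = -8)
c(w, o) = 2 (c(w, o) = -⅓*(-6) = 2)
X = -6/55 (X = 2/(-10) + 5/55 = 2*(-⅒) + 5*(1/55) = -⅕ + 1/11 = -6/55 ≈ -0.10909)
((0 - 5)*6)*(-129 + X) = ((0 - 5)*6)*(-129 - 6/55) = -5*6*(-7101/55) = -30*(-7101/55) = 42606/11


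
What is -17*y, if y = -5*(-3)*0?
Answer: 0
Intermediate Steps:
y = 0 (y = 15*0 = 0)
-17*y = -17*0 = 0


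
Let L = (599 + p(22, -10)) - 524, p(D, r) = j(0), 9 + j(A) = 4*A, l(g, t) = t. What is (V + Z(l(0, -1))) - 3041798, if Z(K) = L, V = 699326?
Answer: -2342406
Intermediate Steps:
j(A) = -9 + 4*A
p(D, r) = -9 (p(D, r) = -9 + 4*0 = -9 + 0 = -9)
L = 66 (L = (599 - 9) - 524 = 590 - 524 = 66)
Z(K) = 66
(V + Z(l(0, -1))) - 3041798 = (699326 + 66) - 3041798 = 699392 - 3041798 = -2342406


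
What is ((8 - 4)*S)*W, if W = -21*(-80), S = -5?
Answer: -33600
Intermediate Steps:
W = 1680
((8 - 4)*S)*W = ((8 - 4)*(-5))*1680 = (4*(-5))*1680 = -20*1680 = -33600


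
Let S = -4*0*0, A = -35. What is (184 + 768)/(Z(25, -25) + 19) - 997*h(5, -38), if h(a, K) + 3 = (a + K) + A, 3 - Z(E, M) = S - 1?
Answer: 1629053/23 ≈ 70828.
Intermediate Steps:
S = 0 (S = 0*0 = 0)
Z(E, M) = 4 (Z(E, M) = 3 - (0 - 1) = 3 - 1*(-1) = 3 + 1 = 4)
h(a, K) = -38 + K + a (h(a, K) = -3 + ((a + K) - 35) = -3 + ((K + a) - 35) = -3 + (-35 + K + a) = -38 + K + a)
(184 + 768)/(Z(25, -25) + 19) - 997*h(5, -38) = (184 + 768)/(4 + 19) - 997*(-38 - 38 + 5) = 952/23 - 997*(-71) = 952*(1/23) + 70787 = 952/23 + 70787 = 1629053/23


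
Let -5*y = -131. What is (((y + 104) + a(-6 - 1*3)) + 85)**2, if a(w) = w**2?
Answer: 2193361/25 ≈ 87735.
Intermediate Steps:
y = 131/5 (y = -1/5*(-131) = 131/5 ≈ 26.200)
(((y + 104) + a(-6 - 1*3)) + 85)**2 = (((131/5 + 104) + (-6 - 1*3)**2) + 85)**2 = ((651/5 + (-6 - 3)**2) + 85)**2 = ((651/5 + (-9)**2) + 85)**2 = ((651/5 + 81) + 85)**2 = (1056/5 + 85)**2 = (1481/5)**2 = 2193361/25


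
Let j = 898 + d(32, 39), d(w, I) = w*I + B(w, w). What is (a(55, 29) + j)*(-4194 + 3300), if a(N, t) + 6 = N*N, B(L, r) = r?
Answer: -4646118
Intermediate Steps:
a(N, t) = -6 + N**2 (a(N, t) = -6 + N*N = -6 + N**2)
d(w, I) = w + I*w (d(w, I) = w*I + w = I*w + w = w + I*w)
j = 2178 (j = 898 + 32*(1 + 39) = 898 + 32*40 = 898 + 1280 = 2178)
(a(55, 29) + j)*(-4194 + 3300) = ((-6 + 55**2) + 2178)*(-4194 + 3300) = ((-6 + 3025) + 2178)*(-894) = (3019 + 2178)*(-894) = 5197*(-894) = -4646118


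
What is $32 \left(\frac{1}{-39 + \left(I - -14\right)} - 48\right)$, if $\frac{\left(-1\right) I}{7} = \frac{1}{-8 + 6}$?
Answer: $- \frac{66112}{43} \approx -1537.5$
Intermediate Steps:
$I = \frac{7}{2}$ ($I = - \frac{7}{-8 + 6} = - \frac{7}{-2} = \left(-7\right) \left(- \frac{1}{2}\right) = \frac{7}{2} \approx 3.5$)
$32 \left(\frac{1}{-39 + \left(I - -14\right)} - 48\right) = 32 \left(\frac{1}{-39 + \left(\frac{7}{2} - -14\right)} - 48\right) = 32 \left(\frac{1}{-39 + \left(\frac{7}{2} + 14\right)} - 48\right) = 32 \left(\frac{1}{-39 + \frac{35}{2}} - 48\right) = 32 \left(\frac{1}{- \frac{43}{2}} - 48\right) = 32 \left(- \frac{2}{43} - 48\right) = 32 \left(- \frac{2066}{43}\right) = - \frac{66112}{43}$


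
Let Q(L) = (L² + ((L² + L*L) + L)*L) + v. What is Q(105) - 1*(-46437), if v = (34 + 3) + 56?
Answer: 2383830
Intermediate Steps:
v = 93 (v = 37 + 56 = 93)
Q(L) = 93 + L² + L*(L + 2*L²) (Q(L) = (L² + ((L² + L*L) + L)*L) + 93 = (L² + ((L² + L²) + L)*L) + 93 = (L² + (2*L² + L)*L) + 93 = (L² + (L + 2*L²)*L) + 93 = (L² + L*(L + 2*L²)) + 93 = 93 + L² + L*(L + 2*L²))
Q(105) - 1*(-46437) = (93 + 2*105² + 2*105³) - 1*(-46437) = (93 + 2*11025 + 2*1157625) + 46437 = (93 + 22050 + 2315250) + 46437 = 2337393 + 46437 = 2383830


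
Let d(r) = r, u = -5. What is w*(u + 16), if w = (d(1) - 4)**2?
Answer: 99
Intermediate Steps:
w = 9 (w = (1 - 4)**2 = (-3)**2 = 9)
w*(u + 16) = 9*(-5 + 16) = 9*11 = 99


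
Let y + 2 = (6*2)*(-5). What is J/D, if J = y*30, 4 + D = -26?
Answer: 62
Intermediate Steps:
D = -30 (D = -4 - 26 = -30)
y = -62 (y = -2 + (6*2)*(-5) = -2 + 12*(-5) = -2 - 60 = -62)
J = -1860 (J = -62*30 = -1860)
J/D = -1860/(-30) = -1860*(-1/30) = 62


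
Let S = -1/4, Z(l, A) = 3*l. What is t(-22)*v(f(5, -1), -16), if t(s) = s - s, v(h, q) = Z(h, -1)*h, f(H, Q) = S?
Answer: 0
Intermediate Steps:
S = -1/4 (S = -1*1/4 = -1/4 ≈ -0.25000)
f(H, Q) = -1/4
v(h, q) = 3*h**2 (v(h, q) = (3*h)*h = 3*h**2)
t(s) = 0
t(-22)*v(f(5, -1), -16) = 0*(3*(-1/4)**2) = 0*(3*(1/16)) = 0*(3/16) = 0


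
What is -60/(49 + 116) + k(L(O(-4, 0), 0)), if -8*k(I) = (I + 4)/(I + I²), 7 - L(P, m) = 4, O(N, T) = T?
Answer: -461/1056 ≈ -0.43655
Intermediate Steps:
L(P, m) = 3 (L(P, m) = 7 - 1*4 = 7 - 4 = 3)
k(I) = -(4 + I)/(8*(I + I²)) (k(I) = -(I + 4)/(8*(I + I²)) = -(4 + I)/(8*(I + I²)))
-60/(49 + 116) + k(L(O(-4, 0), 0)) = -60/(49 + 116) + (⅛)*(-4 - 1*3)/(3*(1 + 3)) = -60/165 + (⅛)*(⅓)*(-4 - 3)/4 = (1/165)*(-60) + (⅛)*(⅓)*(¼)*(-7) = -4/11 - 7/96 = -461/1056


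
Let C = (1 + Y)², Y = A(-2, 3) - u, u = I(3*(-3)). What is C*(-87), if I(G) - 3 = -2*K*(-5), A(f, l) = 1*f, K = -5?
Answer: -184092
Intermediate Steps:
A(f, l) = f
I(G) = -47 (I(G) = 3 - 2*(-5)*(-5) = 3 + 10*(-5) = 3 - 50 = -47)
u = -47
Y = 45 (Y = -2 - 1*(-47) = -2 + 47 = 45)
C = 2116 (C = (1 + 45)² = 46² = 2116)
C*(-87) = 2116*(-87) = -184092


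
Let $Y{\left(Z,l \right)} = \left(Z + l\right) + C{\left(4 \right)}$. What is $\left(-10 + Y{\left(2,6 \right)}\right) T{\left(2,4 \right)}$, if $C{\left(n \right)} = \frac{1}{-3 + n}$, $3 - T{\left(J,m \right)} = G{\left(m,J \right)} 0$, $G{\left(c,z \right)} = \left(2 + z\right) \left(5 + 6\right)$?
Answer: $-3$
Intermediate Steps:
$G{\left(c,z \right)} = 22 + 11 z$ ($G{\left(c,z \right)} = \left(2 + z\right) 11 = 22 + 11 z$)
$T{\left(J,m \right)} = 3$ ($T{\left(J,m \right)} = 3 - \left(22 + 11 J\right) 0 = 3 - 0 = 3 + 0 = 3$)
$Y{\left(Z,l \right)} = 1 + Z + l$ ($Y{\left(Z,l \right)} = \left(Z + l\right) + \frac{1}{-3 + 4} = \left(Z + l\right) + 1^{-1} = \left(Z + l\right) + 1 = 1 + Z + l$)
$\left(-10 + Y{\left(2,6 \right)}\right) T{\left(2,4 \right)} = \left(-10 + \left(1 + 2 + 6\right)\right) 3 = \left(-10 + 9\right) 3 = \left(-1\right) 3 = -3$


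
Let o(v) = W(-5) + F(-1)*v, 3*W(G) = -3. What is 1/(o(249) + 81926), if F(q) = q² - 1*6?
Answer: 1/80680 ≈ 1.2395e-5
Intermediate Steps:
W(G) = -1 (W(G) = (⅓)*(-3) = -1)
F(q) = -6 + q² (F(q) = q² - 6 = -6 + q²)
o(v) = -1 - 5*v (o(v) = -1 + (-6 + (-1)²)*v = -1 + (-6 + 1)*v = -1 - 5*v)
1/(o(249) + 81926) = 1/((-1 - 5*249) + 81926) = 1/((-1 - 1245) + 81926) = 1/(-1246 + 81926) = 1/80680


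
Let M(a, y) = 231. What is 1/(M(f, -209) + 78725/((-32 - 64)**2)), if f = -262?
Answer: 9216/2207621 ≈ 0.0041746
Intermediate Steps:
1/(M(f, -209) + 78725/((-32 - 64)**2)) = 1/(231 + 78725/((-32 - 64)**2)) = 1/(231 + 78725/((-96)**2)) = 1/(231 + 78725/9216) = 1/(2207621/9216) = 9216/2207621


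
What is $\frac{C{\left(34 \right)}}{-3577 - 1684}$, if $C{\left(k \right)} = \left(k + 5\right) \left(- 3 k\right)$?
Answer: $\frac{3978}{5261} \approx 0.75613$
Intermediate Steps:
$C{\left(k \right)} = - 3 k \left(5 + k\right)$ ($C{\left(k \right)} = \left(5 + k\right) \left(- 3 k\right) = - 3 k \left(5 + k\right)$)
$\frac{C{\left(34 \right)}}{-3577 - 1684} = \frac{\left(-3\right) 34 \left(5 + 34\right)}{-3577 - 1684} = \frac{\left(-3\right) 34 \cdot 39}{-5261} = \left(-3978\right) \left(- \frac{1}{5261}\right) = \frac{3978}{5261}$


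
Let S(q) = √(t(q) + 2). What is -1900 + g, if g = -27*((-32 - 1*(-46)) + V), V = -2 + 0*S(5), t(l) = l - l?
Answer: -2224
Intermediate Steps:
t(l) = 0
S(q) = √2 (S(q) = √(0 + 2) = √2)
V = -2 (V = -2 + 0*√2 = -2 + 0 = -2)
g = -324 (g = -27*((-32 - 1*(-46)) - 2) = -27*((-32 + 46) - 2) = -27*(14 - 2) = -27*12 = -324)
-1900 + g = -1900 - 324 = -2224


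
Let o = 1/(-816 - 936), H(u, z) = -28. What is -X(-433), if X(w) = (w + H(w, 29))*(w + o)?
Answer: -349722437/1752 ≈ -1.9961e+5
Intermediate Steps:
o = -1/1752 (o = 1/(-1752) = -1/1752 ≈ -0.00057078)
X(w) = (-28 + w)*(-1/1752 + w) (X(w) = (w - 28)*(w - 1/1752) = (-28 + w)*(-1/1752 + w))
-X(-433) = -(7/438 + (-433)² - 49057/1752*(-433)) = -(7/438 + 187489 + 21241681/1752) = -1*349722437/1752 = -349722437/1752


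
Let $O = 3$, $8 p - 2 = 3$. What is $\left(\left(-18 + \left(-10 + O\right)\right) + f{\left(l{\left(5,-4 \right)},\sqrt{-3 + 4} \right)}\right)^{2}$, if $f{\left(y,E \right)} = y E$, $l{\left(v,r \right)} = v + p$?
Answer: $\frac{24025}{64} \approx 375.39$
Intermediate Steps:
$p = \frac{5}{8}$ ($p = \frac{1}{4} + \frac{1}{8} \cdot 3 = \frac{1}{4} + \frac{3}{8} = \frac{5}{8} \approx 0.625$)
$l{\left(v,r \right)} = \frac{5}{8} + v$ ($l{\left(v,r \right)} = v + \frac{5}{8} = \frac{5}{8} + v$)
$f{\left(y,E \right)} = E y$
$\left(\left(-18 + \left(-10 + O\right)\right) + f{\left(l{\left(5,-4 \right)},\sqrt{-3 + 4} \right)}\right)^{2} = \left(\left(-18 + \left(-10 + 3\right)\right) + \sqrt{-3 + 4} \left(\frac{5}{8} + 5\right)\right)^{2} = \left(\left(-18 - 7\right) + \sqrt{1} \cdot \frac{45}{8}\right)^{2} = \left(-25 + 1 \cdot \frac{45}{8}\right)^{2} = \left(-25 + \frac{45}{8}\right)^{2} = \left(- \frac{155}{8}\right)^{2} = \frac{24025}{64}$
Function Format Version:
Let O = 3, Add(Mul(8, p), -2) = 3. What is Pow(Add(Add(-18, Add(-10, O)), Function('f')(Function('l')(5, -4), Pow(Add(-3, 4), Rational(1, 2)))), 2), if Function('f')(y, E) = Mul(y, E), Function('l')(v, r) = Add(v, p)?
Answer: Rational(24025, 64) ≈ 375.39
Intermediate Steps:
p = Rational(5, 8) (p = Add(Rational(1, 4), Mul(Rational(1, 8), 3)) = Add(Rational(1, 4), Rational(3, 8)) = Rational(5, 8) ≈ 0.62500)
Function('l')(v, r) = Add(Rational(5, 8), v) (Function('l')(v, r) = Add(v, Rational(5, 8)) = Add(Rational(5, 8), v))
Function('f')(y, E) = Mul(E, y)
Pow(Add(Add(-18, Add(-10, O)), Function('f')(Function('l')(5, -4), Pow(Add(-3, 4), Rational(1, 2)))), 2) = Pow(Add(Add(-18, Add(-10, 3)), Mul(Pow(Add(-3, 4), Rational(1, 2)), Add(Rational(5, 8), 5))), 2) = Pow(Add(Add(-18, -7), Mul(Pow(1, Rational(1, 2)), Rational(45, 8))), 2) = Pow(Add(-25, Mul(1, Rational(45, 8))), 2) = Pow(Add(-25, Rational(45, 8)), 2) = Pow(Rational(-155, 8), 2) = Rational(24025, 64)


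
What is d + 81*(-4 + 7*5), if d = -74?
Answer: 2437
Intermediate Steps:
d + 81*(-4 + 7*5) = -74 + 81*(-4 + 7*5) = -74 + 81*(-4 + 35) = -74 + 81*31 = -74 + 2511 = 2437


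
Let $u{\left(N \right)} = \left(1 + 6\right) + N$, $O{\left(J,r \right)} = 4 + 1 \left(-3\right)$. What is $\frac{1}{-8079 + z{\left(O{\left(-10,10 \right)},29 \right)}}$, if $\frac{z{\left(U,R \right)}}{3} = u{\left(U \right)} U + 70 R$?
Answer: $- \frac{1}{1965} \approx -0.00050891$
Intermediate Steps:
$O{\left(J,r \right)} = 1$ ($O{\left(J,r \right)} = 4 - 3 = 1$)
$u{\left(N \right)} = 7 + N$
$z{\left(U,R \right)} = 210 R + 3 U \left(7 + U\right)$ ($z{\left(U,R \right)} = 3 \left(\left(7 + U\right) U + 70 R\right) = 3 \left(U \left(7 + U\right) + 70 R\right) = 3 \left(70 R + U \left(7 + U\right)\right) = 210 R + 3 U \left(7 + U\right)$)
$\frac{1}{-8079 + z{\left(O{\left(-10,10 \right)},29 \right)}} = \frac{1}{-8079 + \left(210 \cdot 29 + 3 \cdot 1 \left(7 + 1\right)\right)} = \frac{1}{-8079 + \left(6090 + 3 \cdot 1 \cdot 8\right)} = \frac{1}{-8079 + \left(6090 + 24\right)} = \frac{1}{-8079 + 6114} = \frac{1}{-1965} = - \frac{1}{1965}$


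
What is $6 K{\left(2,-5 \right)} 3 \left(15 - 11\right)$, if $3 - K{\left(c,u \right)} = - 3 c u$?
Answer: $-1944$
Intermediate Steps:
$K{\left(c,u \right)} = 3 + 3 c u$ ($K{\left(c,u \right)} = 3 - - 3 c u = 3 + 3 c u$)
$6 K{\left(2,-5 \right)} 3 \left(15 - 11\right) = 6 \left(3 + 3 \cdot 2 \left(-5\right)\right) 3 \left(15 - 11\right) = 6 \left(3 - 30\right) 3 \cdot 4 = 6 \left(-27\right) 3 \cdot 4 = \left(-162\right) 3 \cdot 4 = \left(-486\right) 4 = -1944$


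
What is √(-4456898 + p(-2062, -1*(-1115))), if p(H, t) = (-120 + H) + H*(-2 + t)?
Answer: 3*I*√750454 ≈ 2598.9*I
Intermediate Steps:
p(H, t) = -120 + H + H*(-2 + t)
√(-4456898 + p(-2062, -1*(-1115))) = √(-4456898 + (-120 - 1*(-2062) - (-2062)*(-1115))) = √(-4456898 + (-120 + 2062 - 2062*1115)) = √(-4456898 + (-120 + 2062 - 2299130)) = √(-4456898 - 2297188) = √(-6754086) = 3*I*√750454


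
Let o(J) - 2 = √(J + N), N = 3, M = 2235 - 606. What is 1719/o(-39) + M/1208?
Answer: 527283/6040 - 5157*I/20 ≈ 87.298 - 257.85*I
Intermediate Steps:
M = 1629
o(J) = 2 + √(3 + J) (o(J) = 2 + √(J + 3) = 2 + √(3 + J))
1719/o(-39) + M/1208 = 1719/(2 + √(3 - 39)) + 1629/1208 = 1719/(2 + √(-36)) + 1629*(1/1208) = 1719/(2 + 6*I) + 1629/1208 = 1719*((2 - 6*I)/40) + 1629/1208 = 1719*(2 - 6*I)/40 + 1629/1208 = 1629/1208 + 1719*(2 - 6*I)/40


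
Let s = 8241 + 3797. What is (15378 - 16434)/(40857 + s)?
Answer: -1056/52895 ≈ -0.019964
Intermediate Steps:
s = 12038
(15378 - 16434)/(40857 + s) = (15378 - 16434)/(40857 + 12038) = -1056/52895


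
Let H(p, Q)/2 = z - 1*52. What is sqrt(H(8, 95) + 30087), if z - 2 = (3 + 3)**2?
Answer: sqrt(30059) ≈ 173.38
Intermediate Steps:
z = 38 (z = 2 + (3 + 3)**2 = 2 + 6**2 = 2 + 36 = 38)
H(p, Q) = -28 (H(p, Q) = 2*(38 - 1*52) = 2*(38 - 52) = 2*(-14) = -28)
sqrt(H(8, 95) + 30087) = sqrt(-28 + 30087) = sqrt(30059)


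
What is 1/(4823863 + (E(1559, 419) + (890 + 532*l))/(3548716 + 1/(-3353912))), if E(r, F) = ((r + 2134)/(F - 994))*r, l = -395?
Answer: 6843696676769825/33013054759444649536031 ≈ 2.0730e-7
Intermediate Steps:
E(r, F) = r*(2134 + r)/(-994 + F) (E(r, F) = ((2134 + r)/(-994 + F))*r = r*(2134 + r)/(-994 + F))
1/(4823863 + (E(1559, 419) + (890 + 532*l))/(3548716 + 1/(-3353912))) = 1/(4823863 + (1559*(2134 + 1559)/(-994 + 419) + (890 + 532*(-395)))/(3548716 + 1/(-3353912))) = 1/(4823863 + (1559*3693/(-575) + (890 - 210140))/(3548716 - 1/3353912)) = 1/(4823863 + (1559*(-1/575)*3693 - 209250)/(11902081176991/3353912)) = 1/(4823863 + (-5757387/575 - 209250)*(3353912/11902081176991)) = 1/(4823863 - 126076137/575*3353912/11902081176991) = 1/(4823863 - 422848268797944/6843696676769825) = 1/(33013054759444649536031/6843696676769825) = 6843696676769825/33013054759444649536031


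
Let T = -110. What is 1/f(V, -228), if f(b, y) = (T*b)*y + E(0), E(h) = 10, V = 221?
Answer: 1/5542690 ≈ 1.8042e-7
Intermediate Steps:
f(b, y) = 10 - 110*b*y (f(b, y) = (-110*b)*y + 10 = -110*b*y + 10 = 10 - 110*b*y)
1/f(V, -228) = 1/(10 - 110*221*(-228)) = 1/(10 + 5542680) = 1/5542690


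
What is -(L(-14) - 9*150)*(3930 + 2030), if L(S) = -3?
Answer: 8063880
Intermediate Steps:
-(L(-14) - 9*150)*(3930 + 2030) = -(-3 - 9*150)*(3930 + 2030) = -(-3 - 1350)*5960 = -(-1353)*5960 = -1*(-8063880) = 8063880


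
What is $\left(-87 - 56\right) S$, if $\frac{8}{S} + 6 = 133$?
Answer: $- \frac{1144}{127} \approx -9.0079$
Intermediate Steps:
$S = \frac{8}{127}$ ($S = \frac{8}{-6 + 133} = \frac{8}{127} \approx 0.062992$)
$\left(-87 - 56\right) S = \left(-87 - 56\right) \frac{8}{127} = \left(-143\right) \frac{8}{127} = - \frac{1144}{127}$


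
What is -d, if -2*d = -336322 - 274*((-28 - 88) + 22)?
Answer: -155283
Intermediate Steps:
d = 155283 (d = -(-336322 - 274*((-28 - 88) + 22))/2 = -(-336322 - 274*(-116 + 22))/2 = -(-336322 - 274*(-94))/2 = -(-336322 + 25756)/2 = -1/2*(-310566) = 155283)
-d = -1*155283 = -155283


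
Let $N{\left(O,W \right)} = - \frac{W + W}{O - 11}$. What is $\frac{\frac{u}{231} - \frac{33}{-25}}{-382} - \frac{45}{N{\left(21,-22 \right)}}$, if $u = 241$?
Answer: $- \frac{22575523}{2206050} \approx -10.233$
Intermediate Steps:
$N{\left(O,W \right)} = - \frac{2 W}{-11 + O}$
$\frac{\frac{u}{231} - \frac{33}{-25}}{-382} - \frac{45}{N{\left(21,-22 \right)}} = \frac{\frac{241}{231} - \frac{33}{-25}}{-382} - \frac{45}{\left(-2\right) \left(-22\right) \frac{1}{-11 + 21}} = \left(241 \cdot \frac{1}{231} - - \frac{33}{25}\right) \left(- \frac{1}{382}\right) - \frac{45}{\left(-2\right) \left(-22\right) \frac{1}{10}} = \left(\frac{241}{231} + \frac{33}{25}\right) \left(- \frac{1}{382}\right) - \frac{45}{\left(-2\right) \left(-22\right) \frac{1}{10}} = \frac{13648}{5775} \left(- \frac{1}{382}\right) - \frac{45}{\frac{22}{5}} = - \frac{6824}{1103025} - \frac{225}{22} = - \frac{22575523}{2206050}$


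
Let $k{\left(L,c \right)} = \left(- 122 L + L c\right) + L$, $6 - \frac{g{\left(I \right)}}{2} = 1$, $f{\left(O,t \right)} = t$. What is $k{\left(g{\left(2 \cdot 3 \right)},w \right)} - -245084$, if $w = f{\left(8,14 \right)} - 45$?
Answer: $243564$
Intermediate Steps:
$g{\left(I \right)} = 10$ ($g{\left(I \right)} = 12 - 2 = 10$)
$w = -31$ ($w = 14 - 45 = -31$)
$k{\left(L,c \right)} = - 121 L + L c$
$k{\left(g{\left(2 \cdot 3 \right)},w \right)} - -245084 = 10 \left(-121 - 31\right) - -245084 = 10 \left(-152\right) + 245084 = -1520 + 245084 = 243564$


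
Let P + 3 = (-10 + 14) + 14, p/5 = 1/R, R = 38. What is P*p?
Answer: 75/38 ≈ 1.9737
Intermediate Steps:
p = 5/38 ≈ 0.13158
P = 15 (P = -3 + ((-10 + 14) + 14) = -3 + (4 + 14) = -3 + 18 = 15)
P*p = 15*(5/38) = 75/38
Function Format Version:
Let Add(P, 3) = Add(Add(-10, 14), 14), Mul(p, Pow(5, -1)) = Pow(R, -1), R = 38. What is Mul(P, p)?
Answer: Rational(75, 38) ≈ 1.9737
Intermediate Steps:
p = Rational(5, 38) (p = Mul(5, Pow(38, -1)) = Mul(5, Rational(1, 38)) = Rational(5, 38) ≈ 0.13158)
P = 15 (P = Add(-3, Add(Add(-10, 14), 14)) = Add(-3, Add(4, 14)) = Add(-3, 18) = 15)
Mul(P, p) = Mul(15, Rational(5, 38)) = Rational(75, 38)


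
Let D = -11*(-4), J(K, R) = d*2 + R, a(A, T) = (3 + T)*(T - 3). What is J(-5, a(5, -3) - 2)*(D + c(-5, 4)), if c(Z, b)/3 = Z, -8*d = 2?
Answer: -145/2 ≈ -72.500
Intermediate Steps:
d = -¼ (d = -⅛*2 = -¼ ≈ -0.25000)
c(Z, b) = 3*Z
a(A, T) = (-3 + T)*(3 + T) (a(A, T) = (3 + T)*(-3 + T) = (-3 + T)*(3 + T))
J(K, R) = -½ + R (J(K, R) = -¼*2 + R = -½ + R)
D = 44
J(-5, a(5, -3) - 2)*(D + c(-5, 4)) = (-½ + ((-9 + (-3)²) - 2))*(44 + 3*(-5)) = (-½ + ((-9 + 9) - 2))*(44 - 15) = (-½ + (0 - 2))*29 = (-½ - 2)*29 = -5/2*29 = -145/2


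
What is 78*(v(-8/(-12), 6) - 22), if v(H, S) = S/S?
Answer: -1638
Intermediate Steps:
v(H, S) = 1
78*(v(-8/(-12), 6) - 22) = 78*(1 - 22) = 78*(-21) = -1638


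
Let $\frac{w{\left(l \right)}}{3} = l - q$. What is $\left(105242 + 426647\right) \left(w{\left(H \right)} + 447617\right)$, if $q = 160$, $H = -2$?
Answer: $237824060459$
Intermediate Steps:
$w{\left(l \right)} = -480 + 3 l$ ($w{\left(l \right)} = 3 \left(l - 160\right) = 3 \left(-160 + l\right) = -480 + 3 l$)
$\left(105242 + 426647\right) \left(w{\left(H \right)} + 447617\right) = \left(105242 + 426647\right) \left(\left(-480 + 3 \left(-2\right)\right) + 447617\right) = 531889 \left(\left(-480 - 6\right) + 447617\right) = 531889 \left(-486 + 447617\right) = 531889 \cdot 447131 = 237824060459$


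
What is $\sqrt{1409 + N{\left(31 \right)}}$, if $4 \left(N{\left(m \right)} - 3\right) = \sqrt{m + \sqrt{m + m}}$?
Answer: $\frac{\sqrt{5648 + \sqrt{31 + \sqrt{62}}}}{2} \approx 37.597$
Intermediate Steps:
$N{\left(m \right)} = 3 + \frac{\sqrt{m + \sqrt{2} \sqrt{m}}}{4}$ ($N{\left(m \right)} = 3 + \frac{\sqrt{m + \sqrt{m + m}}}{4} = 3 + \frac{\sqrt{m + \sqrt{2 m}}}{4} = 3 + \frac{\sqrt{m + \sqrt{2} \sqrt{m}}}{4}$)
$\sqrt{1409 + N{\left(31 \right)}} = \sqrt{1409 + \left(3 + \frac{\sqrt{31 + \sqrt{2} \sqrt{31}}}{4}\right)} = \sqrt{1409 + \left(3 + \frac{\sqrt{31 + \sqrt{62}}}{4}\right)} = \sqrt{1412 + \frac{\sqrt{31 + \sqrt{62}}}{4}}$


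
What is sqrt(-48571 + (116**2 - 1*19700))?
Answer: I*sqrt(54815) ≈ 234.13*I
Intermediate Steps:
sqrt(-48571 + (116**2 - 1*19700)) = sqrt(-48571 + (13456 - 19700)) = sqrt(-48571 - 6244) = sqrt(-54815) = I*sqrt(54815)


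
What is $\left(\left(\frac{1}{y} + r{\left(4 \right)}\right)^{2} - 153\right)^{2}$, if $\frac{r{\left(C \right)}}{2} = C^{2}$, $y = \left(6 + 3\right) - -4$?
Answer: $\frac{21913473024}{28561} \approx 7.6725 \cdot 10^{5}$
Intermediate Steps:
$y = 13$ ($y = 9 + 4 = 13$)
$r{\left(C \right)} = 2 C^{2}$
$\left(\left(\frac{1}{y} + r{\left(4 \right)}\right)^{2} - 153\right)^{2} = \left(\left(\frac{1}{13} + 2 \cdot 4^{2}\right)^{2} - 153\right)^{2} = \left(\left(\frac{1}{13} + 2 \cdot 16\right)^{2} - 153\right)^{2} = \left(\left(\frac{1}{13} + 32\right)^{2} - 153\right)^{2} = \left(\left(\frac{417}{13}\right)^{2} - 153\right)^{2} = \left(\frac{173889}{169} - 153\right)^{2} = \left(\frac{148032}{169}\right)^{2} = \frac{21913473024}{28561}$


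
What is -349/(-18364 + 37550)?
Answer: -349/19186 ≈ -0.018190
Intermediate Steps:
-349/(-18364 + 37550) = -349/19186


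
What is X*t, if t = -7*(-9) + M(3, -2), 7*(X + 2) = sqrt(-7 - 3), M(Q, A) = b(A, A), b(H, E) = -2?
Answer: -122 + 61*I*sqrt(10)/7 ≈ -122.0 + 27.557*I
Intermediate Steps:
M(Q, A) = -2
X = -2 + I*sqrt(10)/7 (X = -2 + sqrt(-7 - 3)/7 = -2 + sqrt(-10)/7 = -2 + (I*sqrt(10))/7 = -2 + I*sqrt(10)/7 ≈ -2.0 + 0.45175*I)
t = 61 (t = -7*(-9) - 2 = 63 - 2 = 61)
X*t = (-2 + I*sqrt(10)/7)*61 = -122 + 61*I*sqrt(10)/7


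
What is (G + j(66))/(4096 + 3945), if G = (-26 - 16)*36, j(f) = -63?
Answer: -1575/8041 ≈ -0.19587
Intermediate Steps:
G = -1512 (G = -42*36 = -1512)
(G + j(66))/(4096 + 3945) = (-1512 - 63)/(4096 + 3945) = -1575/8041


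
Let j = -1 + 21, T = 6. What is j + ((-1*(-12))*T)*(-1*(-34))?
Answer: 2468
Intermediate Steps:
j = 20
j + ((-1*(-12))*T)*(-1*(-34)) = 20 + (-1*(-12)*6)*(-1*(-34)) = 20 + (12*6)*34 = 20 + 72*34 = 20 + 2448 = 2468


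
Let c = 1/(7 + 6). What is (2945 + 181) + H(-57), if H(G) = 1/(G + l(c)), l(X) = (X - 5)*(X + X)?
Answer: 30512717/9761 ≈ 3126.0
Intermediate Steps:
c = 1/13 ≈ 0.076923
l(X) = 2*X*(-5 + X) (l(X) = (-5 + X)*(2*X) = 2*X*(-5 + X))
H(G) = 1/(-128/169 + G) (H(G) = 1/(G + 2*(1/13)*(-5 + 1/13)) = 1/(G + 2*(1/13)*(-64/13)) = 1/(G - 128/169) = 1/(-128/169 + G))
(2945 + 181) + H(-57) = (2945 + 181) + 169/(-128 + 169*(-57)) = 3126 + 169/(-128 - 9633) = 3126 + 169/(-9761) = 3126 + 169*(-1/9761) = 3126 - 169/9761 = 30512717/9761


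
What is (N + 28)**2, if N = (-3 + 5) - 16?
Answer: 196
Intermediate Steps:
N = -14 (N = 2 - 16 = -14)
(N + 28)**2 = (-14 + 28)**2 = 14**2 = 196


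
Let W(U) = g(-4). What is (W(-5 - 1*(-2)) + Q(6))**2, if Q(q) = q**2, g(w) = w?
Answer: 1024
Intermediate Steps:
W(U) = -4
(W(-5 - 1*(-2)) + Q(6))**2 = (-4 + 6**2)**2 = (-4 + 36)**2 = 32**2 = 1024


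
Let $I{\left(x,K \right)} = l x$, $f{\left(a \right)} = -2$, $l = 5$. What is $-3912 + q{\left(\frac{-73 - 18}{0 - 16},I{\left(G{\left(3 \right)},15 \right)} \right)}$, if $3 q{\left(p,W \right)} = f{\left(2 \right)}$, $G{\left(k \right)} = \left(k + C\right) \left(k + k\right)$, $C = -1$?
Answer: $- \frac{11738}{3} \approx -3912.7$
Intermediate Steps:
$G{\left(k \right)} = 2 k \left(-1 + k\right)$ ($G{\left(k \right)} = \left(k - 1\right) \left(k + k\right) = \left(-1 + k\right) 2 k = 2 k \left(-1 + k\right)$)
$I{\left(x,K \right)} = 5 x$
$q{\left(p,W \right)} = - \frac{2}{3}$ ($q{\left(p,W \right)} = \frac{1}{3} \left(-2\right) = - \frac{2}{3}$)
$-3912 + q{\left(\frac{-73 - 18}{0 - 16},I{\left(G{\left(3 \right)},15 \right)} \right)} = -3912 - \frac{2}{3} = - \frac{11738}{3}$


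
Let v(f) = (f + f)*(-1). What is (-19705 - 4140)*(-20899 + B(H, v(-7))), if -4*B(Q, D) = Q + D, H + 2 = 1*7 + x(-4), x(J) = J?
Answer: 1993704295/4 ≈ 4.9843e+8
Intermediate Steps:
v(f) = -2*f (v(f) = (2*f)*(-1) = -2*f)
H = 1 (H = -2 + (1*7 - 4) = -2 + (7 - 4) = -2 + 3 = 1)
B(Q, D) = -D/4 - Q/4 (B(Q, D) = -(Q + D)/4 = -(D + Q)/4 = -D/4 - Q/4)
(-19705 - 4140)*(-20899 + B(H, v(-7))) = (-19705 - 4140)*(-20899 + (-(-1)*(-7)/2 - ¼*1)) = -23845*(-20899 + (-¼*14 - ¼)) = -23845*(-20899 + (-7/2 - ¼)) = -23845*(-20899 - 15/4) = -23845*(-83611/4) = 1993704295/4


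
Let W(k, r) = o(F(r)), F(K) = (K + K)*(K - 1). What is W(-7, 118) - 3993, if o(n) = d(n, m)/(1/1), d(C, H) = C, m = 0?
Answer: 23619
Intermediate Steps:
F(K) = 2*K*(-1 + K) (F(K) = (2*K)*(-1 + K) = 2*K*(-1 + K))
o(n) = n (o(n) = n/(1/1) = n/1 = n*1 = n)
W(k, r) = 2*r*(-1 + r)
W(-7, 118) - 3993 = 2*118*(-1 + 118) - 3993 = 2*118*117 - 3993 = 27612 - 3993 = 23619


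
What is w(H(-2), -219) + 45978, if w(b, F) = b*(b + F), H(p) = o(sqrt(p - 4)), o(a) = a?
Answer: 45972 - 219*I*sqrt(6) ≈ 45972.0 - 536.44*I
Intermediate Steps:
H(p) = sqrt(-4 + p) (H(p) = sqrt(p - 4) = sqrt(-4 + p))
w(b, F) = b*(F + b)
w(H(-2), -219) + 45978 = sqrt(-4 - 2)*(-219 + sqrt(-4 - 2)) + 45978 = sqrt(-6)*(-219 + sqrt(-6)) + 45978 = (I*sqrt(6))*(-219 + I*sqrt(6)) + 45978 = I*sqrt(6)*(-219 + I*sqrt(6)) + 45978 = 45978 + I*sqrt(6)*(-219 + I*sqrt(6))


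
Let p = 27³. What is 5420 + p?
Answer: 25103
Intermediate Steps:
p = 19683
5420 + p = 5420 + 19683 = 25103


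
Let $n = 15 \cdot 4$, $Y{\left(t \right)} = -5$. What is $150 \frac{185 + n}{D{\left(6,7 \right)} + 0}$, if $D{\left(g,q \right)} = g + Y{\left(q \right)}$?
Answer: $36750$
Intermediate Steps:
$n = 60$
$D{\left(g,q \right)} = -5 + g$ ($D{\left(g,q \right)} = g - 5 = -5 + g$)
$150 \frac{185 + n}{D{\left(6,7 \right)} + 0} = 150 \frac{185 + 60}{\left(-5 + 6\right) + 0} = 150 \frac{245}{1 + 0} = 150 \cdot \frac{245}{1} = 150 \cdot 245 \cdot 1 = 150 \cdot 245 = 36750$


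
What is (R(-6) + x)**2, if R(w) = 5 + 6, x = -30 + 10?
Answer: 81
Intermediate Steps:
x = -20
R(w) = 11
(R(-6) + x)**2 = (11 - 20)**2 = (-9)**2 = 81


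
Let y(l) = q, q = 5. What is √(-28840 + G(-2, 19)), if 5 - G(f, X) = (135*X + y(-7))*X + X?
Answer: 2*I*√19421 ≈ 278.72*I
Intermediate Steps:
y(l) = 5
G(f, X) = 5 - X - X*(5 + 135*X) (G(f, X) = 5 - ((135*X + 5)*X + X) = 5 - ((5 + 135*X)*X + X) = 5 - (X*(5 + 135*X) + X) = 5 - (X + X*(5 + 135*X)) = 5 + (-X - X*(5 + 135*X)) = 5 - X - X*(5 + 135*X))
√(-28840 + G(-2, 19)) = √(-28840 + (5 - 135*19² - 6*19)) = √(-28840 + (5 - 135*361 - 114)) = √(-28840 + (5 - 48735 - 114)) = √(-28840 - 48844) = √(-77684) = 2*I*√19421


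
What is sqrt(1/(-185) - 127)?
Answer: 2*I*sqrt(1086690)/185 ≈ 11.27*I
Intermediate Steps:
sqrt(1/(-185) - 127) = sqrt(-1/185 - 127) = sqrt(-23496/185) = 2*I*sqrt(1086690)/185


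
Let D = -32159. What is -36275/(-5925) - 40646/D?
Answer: 56295811/7621683 ≈ 7.3863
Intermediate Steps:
-36275/(-5925) - 40646/D = -36275/(-5925) - 40646/(-32159) = -36275*(-1/5925) - 40646*(-1/32159) = 1451/237 + 40646/32159 = 56295811/7621683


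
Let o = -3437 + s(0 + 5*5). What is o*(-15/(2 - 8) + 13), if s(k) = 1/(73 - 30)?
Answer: -2290745/43 ≈ -53273.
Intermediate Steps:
s(k) = 1/43
o = -147790/43 (o = -3437 + 1/43 = -147790/43 ≈ -3437.0)
o*(-15/(2 - 8) + 13) = -147790*(-15/(2 - 8) + 13)/43 = -147790*(-15/(-6) + 13)/43 = -147790*(-15*(-⅙) + 13)/43 = -147790*(5/2 + 13)/43 = -147790/43*31/2 = -2290745/43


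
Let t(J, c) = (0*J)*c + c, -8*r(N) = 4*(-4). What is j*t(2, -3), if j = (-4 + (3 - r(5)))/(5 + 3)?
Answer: 9/8 ≈ 1.1250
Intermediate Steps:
r(N) = 2 (r(N) = -(-4)/2 = -1/8*(-16) = 2)
t(J, c) = c (t(J, c) = 0*c + c = 0 + c = c)
j = -3/8 (j = (-4 + (3 - 1*2))/(5 + 3) = (-4 + (3 - 2))/8 = (-4 + 1)*(1/8) = -3*1/8 = -3/8 ≈ -0.37500)
j*t(2, -3) = -3/8*(-3) = 9/8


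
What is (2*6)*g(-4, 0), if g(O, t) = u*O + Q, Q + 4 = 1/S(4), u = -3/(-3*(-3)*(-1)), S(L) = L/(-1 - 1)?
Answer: -70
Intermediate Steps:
S(L) = -L/2 (S(L) = L/(-2) = L*(-1/2) = -L/2)
u = 1/3 (u = -3/(9*(-1)) = -3/(-9) = -3*(-1/9) = 1/3 ≈ 0.33333)
Q = -9/2 (Q = -4 + 1/(-1/2*4) = -4 + 1/(-2) = -4 - 1/2 = -9/2 ≈ -4.5000)
g(O, t) = -9/2 + O/3 (g(O, t) = O/3 - 9/2 = -9/2 + O/3)
(2*6)*g(-4, 0) = (2*6)*(-9/2 + (1/3)*(-4)) = 12*(-9/2 - 4/3) = 12*(-35/6) = -70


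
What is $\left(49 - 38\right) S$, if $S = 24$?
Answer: $264$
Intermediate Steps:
$\left(49 - 38\right) S = \left(49 - 38\right) 24 = 11 \cdot 24 = 264$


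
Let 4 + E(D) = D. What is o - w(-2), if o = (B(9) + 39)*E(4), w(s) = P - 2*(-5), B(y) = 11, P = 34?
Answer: -44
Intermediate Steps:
E(D) = -4 + D
w(s) = 44 (w(s) = 34 - 2*(-5) = 34 + 10 = 44)
o = 0 (o = (11 + 39)*(-4 + 4) = 50*0 = 0)
o - w(-2) = 0 - 1*44 = 0 - 44 = -44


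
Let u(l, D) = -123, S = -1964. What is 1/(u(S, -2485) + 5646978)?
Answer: 1/5646855 ≈ 1.7709e-7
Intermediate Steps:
1/(u(S, -2485) + 5646978) = 1/(-123 + 5646978) = 1/5646855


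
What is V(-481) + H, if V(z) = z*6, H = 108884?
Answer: 105998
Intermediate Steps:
V(z) = 6*z
V(-481) + H = 6*(-481) + 108884 = -2886 + 108884 = 105998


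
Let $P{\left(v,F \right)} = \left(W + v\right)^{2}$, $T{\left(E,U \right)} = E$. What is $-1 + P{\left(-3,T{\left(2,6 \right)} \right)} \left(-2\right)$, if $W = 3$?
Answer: $-1$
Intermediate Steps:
$P{\left(v,F \right)} = \left(3 + v\right)^{2}$
$-1 + P{\left(-3,T{\left(2,6 \right)} \right)} \left(-2\right) = -1 + \left(3 - 3\right)^{2} \left(-2\right) = -1 + 0^{2} \left(-2\right) = -1 + 0 \left(-2\right) = -1 + 0 = -1$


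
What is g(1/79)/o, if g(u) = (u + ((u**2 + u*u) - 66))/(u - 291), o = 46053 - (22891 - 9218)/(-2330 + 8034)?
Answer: 587262450/119256792850307 ≈ 4.9244e-6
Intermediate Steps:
o = 262672639/5704 (o = 46053 - 13673/5704 = 262672639/5704 ≈ 46051.)
g(u) = (-66 + u + 2*u**2)/(-291 + u) (g(u) = (u + ((u**2 + u**2) - 66))/(-291 + u) = (u + (2*u**2 - 66))/(-291 + u) = (u + (-66 + 2*u**2))/(-291 + u) = (-66 + u + 2*u**2)/(-291 + u))
g(1/79)/o = ((-66 + 1/79 + 2*(1/79)**2)/(-291 + 1/79))/(262672639/5704) = ((-66 + 1/79 + 2*(1/79)**2)/(-291 + 1/79))*(5704/262672639) = ((-66 + 1/79 + 2*(1/6241))/(-22988/79))*(5704/262672639) = -79*(-66 + 1/79 + 2/6241)/22988*(5704/262672639) = -79/22988*(-411825/6241)*(5704/262672639) = (411825/1816052)*(5704/262672639) = 587262450/119256792850307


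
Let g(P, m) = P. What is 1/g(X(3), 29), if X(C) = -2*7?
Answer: -1/14 ≈ -0.071429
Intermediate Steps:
X(C) = -14
1/g(X(3), 29) = 1/(-14) = -1/14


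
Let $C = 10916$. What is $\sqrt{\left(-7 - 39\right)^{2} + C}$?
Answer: $6 \sqrt{362} \approx 114.16$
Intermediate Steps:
$\sqrt{\left(-7 - 39\right)^{2} + C} = \sqrt{\left(-7 - 39\right)^{2} + 10916} = \sqrt{\left(-46\right)^{2} + 10916} = \sqrt{2116 + 10916} = \sqrt{13032} = 6 \sqrt{362}$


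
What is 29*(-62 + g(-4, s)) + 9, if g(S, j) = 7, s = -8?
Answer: -1586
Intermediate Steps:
29*(-62 + g(-4, s)) + 9 = 29*(-62 + 7) + 9 = 29*(-55) + 9 = -1595 + 9 = -1586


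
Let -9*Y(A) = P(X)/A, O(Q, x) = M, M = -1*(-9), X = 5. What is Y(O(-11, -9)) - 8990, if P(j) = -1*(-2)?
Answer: -728192/81 ≈ -8990.0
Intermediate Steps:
P(j) = 2
M = 9
O(Q, x) = 9
Y(A) = -2/(9*A)
Y(O(-11, -9)) - 8990 = -2/9/9 - 8990 = -2/9*⅑ - 8990 = -2/81 - 8990 = -728192/81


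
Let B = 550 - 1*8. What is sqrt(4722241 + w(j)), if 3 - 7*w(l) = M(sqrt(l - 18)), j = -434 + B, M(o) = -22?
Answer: 4*sqrt(14461874)/7 ≈ 2173.1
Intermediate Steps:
B = 542 (B = 550 - 8 = 542)
j = 108 (j = -434 + 542 = 108)
w(l) = 25/7 (w(l) = 3/7 - 1/7*(-22) = 3/7 + 22/7 = 25/7)
sqrt(4722241 + w(j)) = sqrt(4722241 + 25/7) = sqrt(33055712/7) = 4*sqrt(14461874)/7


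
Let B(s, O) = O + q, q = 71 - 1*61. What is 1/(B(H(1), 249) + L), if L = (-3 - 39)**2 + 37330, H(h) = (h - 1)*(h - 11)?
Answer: 1/39353 ≈ 2.5411e-5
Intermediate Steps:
q = 10 (q = 71 - 61 = 10)
H(h) = (-1 + h)*(-11 + h)
L = 39094 (L = (-42)**2 + 37330 = 1764 + 37330 = 39094)
B(s, O) = 10 + O (B(s, O) = O + 10 = 10 + O)
1/(B(H(1), 249) + L) = 1/((10 + 249) + 39094) = 1/(259 + 39094) = 1/39353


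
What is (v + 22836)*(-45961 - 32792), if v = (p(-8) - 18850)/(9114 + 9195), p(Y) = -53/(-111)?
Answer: -1218242958746417/677433 ≈ -1.7983e+9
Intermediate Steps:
p(Y) = 53/111 (p(Y) = -53*(-1/111) = 53/111)
v = -2092297/2032299 (v = (53/111 - 18850)/(9114 + 9195) = -2092297/111/18309 = -2092297/111*1/18309 = -2092297/2032299 ≈ -1.0295)
(v + 22836)*(-45961 - 32792) = (-2092297/2032299 + 22836)*(-45961 - 32792) = (46407487667/2032299)*(-78753) = -1218242958746417/677433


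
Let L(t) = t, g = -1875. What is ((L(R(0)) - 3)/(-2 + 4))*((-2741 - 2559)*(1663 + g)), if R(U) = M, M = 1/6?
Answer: -4775300/3 ≈ -1.5918e+6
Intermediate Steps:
M = 1/6 ≈ 0.16667
R(U) = 1/6
((L(R(0)) - 3)/(-2 + 4))*((-2741 - 2559)*(1663 + g)) = ((1/6 - 3)/(-2 + 4))*((-2741 - 2559)*(1663 - 1875)) = (-17/6/2)*(-5300*(-212)) = -17/6*1/2*1123600 = -17/12*1123600 = -4775300/3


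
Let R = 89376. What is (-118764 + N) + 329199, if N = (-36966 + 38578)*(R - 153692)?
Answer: -103466957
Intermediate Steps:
N = -103677392 (N = (-36966 + 38578)*(89376 - 153692) = 1612*(-64316) = -103677392)
(-118764 + N) + 329199 = (-118764 - 103677392) + 329199 = -103796156 + 329199 = -103466957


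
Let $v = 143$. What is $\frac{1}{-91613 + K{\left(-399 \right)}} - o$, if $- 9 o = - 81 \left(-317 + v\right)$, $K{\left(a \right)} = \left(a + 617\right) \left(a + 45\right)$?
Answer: $\frac{264317309}{168785} \approx 1566.0$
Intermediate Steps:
$K{\left(a \right)} = \left(45 + a\right) \left(617 + a\right)$ ($K{\left(a \right)} = \left(617 + a\right) \left(45 + a\right) = \left(45 + a\right) \left(617 + a\right)$)
$o = -1566$ ($o = - \frac{\left(-81\right) \left(-317 + 143\right)}{9} = - \frac{\left(-81\right) \left(-174\right)}{9} = \left(- \frac{1}{9}\right) 14094 = -1566$)
$\frac{1}{-91613 + K{\left(-399 \right)}} - o = \frac{1}{-91613 + \left(27765 + \left(-399\right)^{2} + 662 \left(-399\right)\right)} - -1566 = \frac{1}{-91613 + \left(27765 + 159201 - 264138\right)} + 1566 = \frac{1}{-91613 - 77172} + 1566 = \frac{1}{-168785} + 1566 = - \frac{1}{168785} + 1566 = \frac{264317309}{168785}$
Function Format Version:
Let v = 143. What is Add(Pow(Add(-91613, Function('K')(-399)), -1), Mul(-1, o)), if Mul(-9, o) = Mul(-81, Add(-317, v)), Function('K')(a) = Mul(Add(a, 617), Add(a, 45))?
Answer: Rational(264317309, 168785) ≈ 1566.0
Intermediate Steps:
Function('K')(a) = Mul(Add(45, a), Add(617, a)) (Function('K')(a) = Mul(Add(617, a), Add(45, a)) = Mul(Add(45, a), Add(617, a)))
o = -1566 (o = Mul(Rational(-1, 9), Mul(-81, Add(-317, 143))) = Mul(Rational(-1, 9), Mul(-81, -174)) = Mul(Rational(-1, 9), 14094) = -1566)
Add(Pow(Add(-91613, Function('K')(-399)), -1), Mul(-1, o)) = Add(Pow(Add(-91613, Add(27765, Pow(-399, 2), Mul(662, -399))), -1), Mul(-1, -1566)) = Add(Pow(Add(-91613, Add(27765, 159201, -264138)), -1), 1566) = Add(Pow(Add(-91613, -77172), -1), 1566) = Add(Pow(-168785, -1), 1566) = Add(Rational(-1, 168785), 1566) = Rational(264317309, 168785)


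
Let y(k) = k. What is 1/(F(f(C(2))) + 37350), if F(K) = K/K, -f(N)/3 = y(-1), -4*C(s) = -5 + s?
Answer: 1/37351 ≈ 2.6773e-5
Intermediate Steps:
C(s) = 5/4 - s/4 (C(s) = -(-5 + s)/4 = 5/4 - s/4)
f(N) = 3 (f(N) = -3*(-1) = 3)
F(K) = 1
1/(F(f(C(2))) + 37350) = 1/(1 + 37350) = 1/37351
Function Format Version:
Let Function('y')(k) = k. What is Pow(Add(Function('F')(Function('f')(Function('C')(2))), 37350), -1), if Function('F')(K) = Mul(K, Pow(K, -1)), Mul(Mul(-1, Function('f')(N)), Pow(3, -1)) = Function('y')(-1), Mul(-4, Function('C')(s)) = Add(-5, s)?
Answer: Rational(1, 37351) ≈ 2.6773e-5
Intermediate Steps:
Function('C')(s) = Add(Rational(5, 4), Mul(Rational(-1, 4), s)) (Function('C')(s) = Mul(Rational(-1, 4), Add(-5, s)) = Add(Rational(5, 4), Mul(Rational(-1, 4), s)))
Function('f')(N) = 3 (Function('f')(N) = Mul(-3, -1) = 3)
Function('F')(K) = 1
Pow(Add(Function('F')(Function('f')(Function('C')(2))), 37350), -1) = Pow(Add(1, 37350), -1) = Pow(37351, -1) = Rational(1, 37351)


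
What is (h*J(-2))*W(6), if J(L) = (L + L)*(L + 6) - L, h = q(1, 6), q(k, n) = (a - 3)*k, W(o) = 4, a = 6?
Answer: -168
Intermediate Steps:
q(k, n) = 3*k (q(k, n) = (6 - 3)*k = 3*k)
h = 3 (h = 3*1 = 3)
J(L) = -L + 2*L*(6 + L) (J(L) = (2*L)*(6 + L) - L = 2*L*(6 + L) - L = -L + 2*L*(6 + L))
(h*J(-2))*W(6) = (3*(-2*(11 + 2*(-2))))*4 = (3*(-2*(11 - 4)))*4 = (3*(-2*7))*4 = (3*(-14))*4 = -42*4 = -168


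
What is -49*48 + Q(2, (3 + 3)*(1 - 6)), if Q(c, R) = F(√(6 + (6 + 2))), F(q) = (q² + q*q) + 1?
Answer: -2323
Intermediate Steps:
F(q) = 1 + 2*q² (F(q) = (q² + q²) + 1 = 2*q² + 1 = 1 + 2*q²)
Q(c, R) = 29 (Q(c, R) = 1 + 2*(√(6 + (6 + 2)))² = 1 + 2*(√(6 + 8))² = 1 + 2*(√14)² = 1 + 2*14 = 1 + 28 = 29)
-49*48 + Q(2, (3 + 3)*(1 - 6)) = -49*48 + 29 = -2352 + 29 = -2323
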